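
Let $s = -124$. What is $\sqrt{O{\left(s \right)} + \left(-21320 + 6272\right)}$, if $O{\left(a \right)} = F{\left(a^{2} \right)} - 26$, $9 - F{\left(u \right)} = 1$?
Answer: $9 i \sqrt{186} \approx 122.74 i$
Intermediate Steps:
$F{\left(u \right)} = 8$ ($F{\left(u \right)} = 9 - 1 = 8$)
$O{\left(a \right)} = -18$ ($O{\left(a \right)} = 8 - 26 = -18$)
$\sqrt{O{\left(s \right)} + \left(-21320 + 6272\right)} = \sqrt{-18 + \left(-21320 + 6272\right)} = \sqrt{-18 - 15048} = \sqrt{-15066} = 9 i \sqrt{186}$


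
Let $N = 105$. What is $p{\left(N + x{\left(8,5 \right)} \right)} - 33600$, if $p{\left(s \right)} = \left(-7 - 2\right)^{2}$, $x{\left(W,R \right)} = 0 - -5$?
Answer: $-33519$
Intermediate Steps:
$x{\left(W,R \right)} = 5$ ($x{\left(W,R \right)} = 0 + 5 = 5$)
$p{\left(s \right)} = 81$ ($p{\left(s \right)} = \left(-9\right)^{2} = 81$)
$p{\left(N + x{\left(8,5 \right)} \right)} - 33600 = 81 - 33600 = -33519$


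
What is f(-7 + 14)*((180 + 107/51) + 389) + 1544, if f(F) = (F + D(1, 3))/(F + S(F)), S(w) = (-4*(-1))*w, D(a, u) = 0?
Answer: 422846/255 ≈ 1658.2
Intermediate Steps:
S(w) = 4*w
f(F) = 1/5 (f(F) = (F + 0)/(F + 4*F) = F/((5*F)) = F*(1/(5*F)) = 1/5)
f(-7 + 14)*((180 + 107/51) + 389) + 1544 = ((180 + 107/51) + 389)/5 + 1544 = (9287/51 + 389)/5 + 1544 = (1/5)*(29126/51) + 1544 = 29126/255 + 1544 = 422846/255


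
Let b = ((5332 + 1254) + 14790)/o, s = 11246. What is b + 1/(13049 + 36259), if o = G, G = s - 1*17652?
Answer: -527000701/157933524 ≈ -3.3369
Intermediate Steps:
G = -6406 (G = 11246 - 1*17652 = 11246 - 17652 = -6406)
o = -6406
b = -10688/3203 (b = ((5332 + 1254) + 14790)/(-6406) = (6586 + 14790)*(-1/6406) = 21376*(-1/6406) = -10688/3203 ≈ -3.3369)
b + 1/(13049 + 36259) = -10688/3203 + 1/(13049 + 36259) = -10688/3203 + 1/49308 = -527000701/157933524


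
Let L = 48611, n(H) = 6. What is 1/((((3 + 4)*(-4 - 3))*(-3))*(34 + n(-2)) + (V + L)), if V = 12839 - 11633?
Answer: 1/55697 ≈ 1.7954e-5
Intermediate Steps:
V = 1206
1/((((3 + 4)*(-4 - 3))*(-3))*(34 + n(-2)) + (V + L)) = 1/((((3 + 4)*(-4 - 3))*(-3))*(34 + 6) + (1206 + 48611)) = 1/(((7*(-7))*(-3))*40 + 49817) = 1/(-49*(-3)*40 + 49817) = 1/(147*40 + 49817) = 1/(5880 + 49817) = 1/55697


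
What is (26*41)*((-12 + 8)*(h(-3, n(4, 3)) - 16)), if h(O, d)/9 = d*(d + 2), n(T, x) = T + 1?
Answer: -1274936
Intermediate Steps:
n(T, x) = 1 + T
h(O, d) = 9*d*(2 + d) (h(O, d) = 9*(d*(d + 2)) = 9*(d*(2 + d)) = 9*d*(2 + d))
(26*41)*((-12 + 8)*(h(-3, n(4, 3)) - 16)) = (26*41)*((-12 + 8)*(9*(1 + 4)*(2 + (1 + 4)) - 16)) = 1066*(-4*(9*5*(2 + 5) - 16)) = 1066*(-4*(9*5*7 - 16)) = 1066*(-4*(315 - 16)) = 1066*(-4*299) = 1066*(-1196) = -1274936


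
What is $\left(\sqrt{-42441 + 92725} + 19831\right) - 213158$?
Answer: $-193327 + 2 \sqrt{12571} \approx -1.931 \cdot 10^{5}$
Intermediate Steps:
$\left(\sqrt{-42441 + 92725} + 19831\right) - 213158 = \left(\sqrt{50284} + 19831\right) - 213158 = \left(2 \sqrt{12571} + 19831\right) - 213158 = \left(19831 + 2 \sqrt{12571}\right) - 213158 = -193327 + 2 \sqrt{12571}$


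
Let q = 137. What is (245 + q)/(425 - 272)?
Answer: 382/153 ≈ 2.4967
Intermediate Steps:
(245 + q)/(425 - 272) = (245 + 137)/(425 - 272) = 382/153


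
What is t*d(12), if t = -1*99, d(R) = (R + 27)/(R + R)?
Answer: -1287/8 ≈ -160.88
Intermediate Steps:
d(R) = (27 + R)/(2*R) (d(R) = (27 + R)/((2*R)) = (27 + R)*(1/(2*R)) = (27 + R)/(2*R))
t = -99
t*d(12) = -99*(27 + 12)/(2*12) = -99*39/(2*12) = -99*13/8 = -1287/8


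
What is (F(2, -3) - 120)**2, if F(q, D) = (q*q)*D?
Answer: 17424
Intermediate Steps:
F(q, D) = D*q**2 (F(q, D) = q**2*D = D*q**2)
(F(2, -3) - 120)**2 = (-3*2**2 - 120)**2 = (-3*4 - 120)**2 = (-12 - 120)**2 = (-132)**2 = 17424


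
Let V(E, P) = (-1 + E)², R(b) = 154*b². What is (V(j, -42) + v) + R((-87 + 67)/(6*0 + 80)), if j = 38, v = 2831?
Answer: 33677/8 ≈ 4209.6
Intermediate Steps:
(V(j, -42) + v) + R((-87 + 67)/(6*0 + 80)) = ((-1 + 38)² + 2831) + 154*((-87 + 67)/(6*0 + 80))² = (37² + 2831) + 154*(-20/(0 + 80))² = (1369 + 2831) + 154*(-20/80)² = 4200 + 154*(-20*1/80)² = 4200 + 154*(-¼)² = 4200 + 154*(1/16) = 4200 + 77/8 = 33677/8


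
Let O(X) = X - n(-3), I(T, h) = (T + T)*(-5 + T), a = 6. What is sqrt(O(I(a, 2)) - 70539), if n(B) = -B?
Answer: I*sqrt(70530) ≈ 265.57*I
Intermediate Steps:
I(T, h) = 2*T*(-5 + T) (I(T, h) = (2*T)*(-5 + T) = 2*T*(-5 + T))
O(X) = -3 + X (O(X) = X - (-1)*(-3) = X - 1*3 = X - 3 = -3 + X)
sqrt(O(I(a, 2)) - 70539) = sqrt((-3 + 2*6*(-5 + 6)) - 70539) = sqrt((-3 + 2*6*1) - 70539) = sqrt((-3 + 12) - 70539) = sqrt(9 - 70539) = sqrt(-70530) = I*sqrt(70530)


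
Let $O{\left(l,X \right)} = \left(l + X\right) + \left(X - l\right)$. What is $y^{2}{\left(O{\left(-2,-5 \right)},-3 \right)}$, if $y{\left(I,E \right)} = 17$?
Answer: $289$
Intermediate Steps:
$O{\left(l,X \right)} = 2 X$ ($O{\left(l,X \right)} = \left(X + l\right) + \left(X - l\right) = 2 X$)
$y^{2}{\left(O{\left(-2,-5 \right)},-3 \right)} = 17^{2} = 289$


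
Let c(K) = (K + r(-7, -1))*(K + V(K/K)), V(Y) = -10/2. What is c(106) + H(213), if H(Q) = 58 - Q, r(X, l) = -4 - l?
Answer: 10248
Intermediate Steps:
V(Y) = -5 (V(Y) = -10*½ = -5)
c(K) = (-5 + K)*(-3 + K) (c(K) = (K + (-4 - 1*(-1)))*(K - 5) = (K + (-4 + 1))*(-5 + K) = (K - 3)*(-5 + K) = (-3 + K)*(-5 + K) = (-5 + K)*(-3 + K))
c(106) + H(213) = (15 + 106² - 8*106) + (58 - 1*213) = (15 + 11236 - 848) + (58 - 213) = 10403 - 155 = 10248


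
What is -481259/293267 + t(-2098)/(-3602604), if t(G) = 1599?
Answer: -578084844123/352174955756 ≈ -1.6415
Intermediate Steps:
-481259/293267 + t(-2098)/(-3602604) = -481259/293267 + 1599/(-3602604) = -481259*1/293267 + 1599*(-1/3602604) = -481259/293267 - 533/1200868 = -578084844123/352174955756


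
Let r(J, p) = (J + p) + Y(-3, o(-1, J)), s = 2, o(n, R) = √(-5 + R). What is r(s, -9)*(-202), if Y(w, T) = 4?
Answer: 606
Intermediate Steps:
r(J, p) = 4 + J + p (r(J, p) = (J + p) + 4 = 4 + J + p)
r(s, -9)*(-202) = (4 + 2 - 9)*(-202) = -3*(-202) = 606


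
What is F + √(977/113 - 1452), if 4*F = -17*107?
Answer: -1819/4 + I*√18430187/113 ≈ -454.75 + 37.992*I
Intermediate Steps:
F = -1819/4 (F = (-17*107)/4 = (¼)*(-1819) = -1819/4 ≈ -454.75)
F + √(977/113 - 1452) = -1819/4 + √(977/113 - 1452) = -1819/4 + √(-163099/113) = -1819/4 + I*√18430187/113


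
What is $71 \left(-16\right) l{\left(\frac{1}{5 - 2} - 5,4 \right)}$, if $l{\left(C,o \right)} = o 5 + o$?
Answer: $-27264$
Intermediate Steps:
$l{\left(C,o \right)} = 6 o$ ($l{\left(C,o \right)} = 5 o + o = 6 o$)
$71 \left(-16\right) l{\left(\frac{1}{5 - 2} - 5,4 \right)} = 71 \left(-16\right) 6 \cdot 4 = \left(-1136\right) 24 = -27264$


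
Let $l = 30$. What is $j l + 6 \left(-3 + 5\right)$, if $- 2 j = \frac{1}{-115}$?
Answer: $\frac{279}{23} \approx 12.13$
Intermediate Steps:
$j = \frac{1}{230}$ ($j = - \frac{1}{2 \left(-115\right)} = \left(- \frac{1}{2}\right) \left(- \frac{1}{115}\right) = \frac{1}{230} \approx 0.0043478$)
$j l + 6 \left(-3 + 5\right) = \frac{1}{230} \cdot 30 + 6 \left(-3 + 5\right) = \frac{3}{23} + 6 \cdot 2 = \frac{3}{23} + 12 = \frac{279}{23}$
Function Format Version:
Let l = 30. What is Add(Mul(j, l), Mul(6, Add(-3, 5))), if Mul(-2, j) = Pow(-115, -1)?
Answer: Rational(279, 23) ≈ 12.130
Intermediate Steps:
j = Rational(1, 230) (j = Mul(Rational(-1, 2), Pow(-115, -1)) = Mul(Rational(-1, 2), Rational(-1, 115)) = Rational(1, 230) ≈ 0.0043478)
Add(Mul(j, l), Mul(6, Add(-3, 5))) = Add(Mul(Rational(1, 230), 30), Mul(6, Add(-3, 5))) = Add(Rational(3, 23), Mul(6, 2)) = Add(Rational(3, 23), 12) = Rational(279, 23)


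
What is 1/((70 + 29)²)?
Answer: 1/9801 ≈ 0.00010203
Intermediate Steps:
1/((70 + 29)²) = 1/(99²) = 1/9801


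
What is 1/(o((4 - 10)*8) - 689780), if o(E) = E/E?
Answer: -1/689779 ≈ -1.4497e-6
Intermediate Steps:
o(E) = 1
1/(o((4 - 10)*8) - 689780) = 1/(1 - 689780) = 1/(-689779) = -1/689779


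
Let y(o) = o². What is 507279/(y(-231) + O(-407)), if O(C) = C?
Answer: 507279/52954 ≈ 9.5796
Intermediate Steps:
507279/(y(-231) + O(-407)) = 507279/((-231)² - 407) = 507279/(53361 - 407) = 507279/52954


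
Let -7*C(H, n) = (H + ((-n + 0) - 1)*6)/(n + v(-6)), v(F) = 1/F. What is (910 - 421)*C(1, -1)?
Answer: 2934/49 ≈ 59.878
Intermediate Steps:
C(H, n) = -(-6 + H - 6*n)/(7*(-⅙ + n)) (C(H, n) = -(H + ((-n + 0) - 1)*6)/(7*(n + 1/(-6))) = -(H + (-n - 1)*6)/(7*(n - ⅙)) = -(H + (-1 - n)*6)/(7*(-⅙ + n)) = -(H + (-6 - 6*n))/(7*(-⅙ + n)) = -(-6 + H - 6*n)/(7*(-⅙ + n)))
(910 - 421)*C(1, -1) = (910 - 421)*(6*(6 - 1*1 + 6*(-1))/(7*(-1 + 6*(-1)))) = 489*(6*(6 - 1 - 6)/(7*(-1 - 6))) = 489*((6/7)*(-1)/(-7)) = 489*((6/7)*(-⅐)*(-1)) = 489*(6/49) = 2934/49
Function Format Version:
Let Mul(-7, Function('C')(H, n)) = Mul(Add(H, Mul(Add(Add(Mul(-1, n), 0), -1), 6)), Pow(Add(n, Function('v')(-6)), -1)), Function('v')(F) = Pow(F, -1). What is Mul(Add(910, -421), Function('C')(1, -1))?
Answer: Rational(2934, 49) ≈ 59.878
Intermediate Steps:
Function('C')(H, n) = Mul(Rational(-1, 7), Pow(Add(Rational(-1, 6), n), -1), Add(-6, H, Mul(-6, n))) (Function('C')(H, n) = Mul(Rational(-1, 7), Mul(Add(H, Mul(Add(Add(Mul(-1, n), 0), -1), 6)), Pow(Add(n, Pow(-6, -1)), -1))) = Mul(Rational(-1, 7), Mul(Add(H, Mul(Add(Mul(-1, n), -1), 6)), Pow(Add(n, Rational(-1, 6)), -1))) = Mul(Rational(-1, 7), Mul(Add(H, Mul(Add(-1, Mul(-1, n)), 6)), Pow(Add(Rational(-1, 6), n), -1))) = Mul(Rational(-1, 7), Mul(Add(H, Add(-6, Mul(-6, n))), Pow(Add(Rational(-1, 6), n), -1))) = Mul(Rational(-1, 7), Mul(Add(-6, H, Mul(-6, n)), Pow(Add(Rational(-1, 6), n), -1))) = Mul(Rational(-1, 7), Mul(Pow(Add(Rational(-1, 6), n), -1), Add(-6, H, Mul(-6, n)))) = Mul(Rational(-1, 7), Pow(Add(Rational(-1, 6), n), -1), Add(-6, H, Mul(-6, n))))
Mul(Add(910, -421), Function('C')(1, -1)) = Mul(Add(910, -421), Mul(Rational(6, 7), Pow(Add(-1, Mul(6, -1)), -1), Add(6, Mul(-1, 1), Mul(6, -1)))) = Mul(489, Mul(Rational(6, 7), Pow(Add(-1, -6), -1), Add(6, -1, -6))) = Mul(489, Mul(Rational(6, 7), Pow(-7, -1), -1)) = Mul(489, Mul(Rational(6, 7), Rational(-1, 7), -1)) = Mul(489, Rational(6, 49)) = Rational(2934, 49)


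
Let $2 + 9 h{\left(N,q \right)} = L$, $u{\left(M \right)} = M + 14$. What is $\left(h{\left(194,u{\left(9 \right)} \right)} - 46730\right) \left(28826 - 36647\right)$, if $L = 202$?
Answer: $365301530$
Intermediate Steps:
$u{\left(M \right)} = 14 + M$
$h{\left(N,q \right)} = \frac{200}{9}$ ($h{\left(N,q \right)} = - \frac{2}{9} + \frac{1}{9} \cdot 202 = - \frac{2}{9} + \frac{202}{9} = \frac{200}{9}$)
$\left(h{\left(194,u{\left(9 \right)} \right)} - 46730\right) \left(28826 - 36647\right) = \left(\frac{200}{9} - 46730\right) \left(28826 - 36647\right) = \left(- \frac{420370}{9}\right) \left(-7821\right) = 365301530$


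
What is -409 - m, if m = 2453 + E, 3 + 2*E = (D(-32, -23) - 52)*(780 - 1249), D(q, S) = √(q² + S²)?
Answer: -30109/2 + 469*√1553/2 ≈ -5813.3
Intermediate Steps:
D(q, S) = √(S² + q²)
E = 24385/2 - 469*√1553/2 (E = -3/2 + ((√((-23)² + (-32)²) - 52)*(780 - 1249))/2 = -3/2 + ((√(529 + 1024) - 52)*(-469))/2 = -3/2 + ((√1553 - 52)*(-469))/2 = -3/2 + ((-52 + √1553)*(-469))/2 = -3/2 + (24388 - 469*√1553)/2 = -3/2 + (12194 - 469*√1553/2) = 24385/2 - 469*√1553/2 ≈ 2951.3)
m = 29291/2 - 469*√1553/2 (m = 2453 + (24385/2 - 469*√1553/2) = 29291/2 - 469*√1553/2 ≈ 5404.3)
-409 - m = -409 - (29291/2 - 469*√1553/2) = -409 + (-29291/2 + 469*√1553/2) = -30109/2 + 469*√1553/2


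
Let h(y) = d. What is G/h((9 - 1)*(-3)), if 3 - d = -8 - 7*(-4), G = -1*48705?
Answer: 2865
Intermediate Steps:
G = -48705
d = -17 (d = 3 - (-8 - 7*(-4)) = 3 - (-8 + 28) = 3 - 1*20 = 3 - 20 = -17)
h(y) = -17
G/h((9 - 1)*(-3)) = -48705/(-17) = -48705*(-1/17) = 2865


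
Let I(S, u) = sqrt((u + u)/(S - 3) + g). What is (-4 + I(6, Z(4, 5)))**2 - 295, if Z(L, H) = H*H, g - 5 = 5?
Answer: -757/3 - 32*sqrt(15)/3 ≈ -293.65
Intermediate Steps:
g = 10 (g = 5 + 5 = 10)
Z(L, H) = H**2
I(S, u) = sqrt(10 + 2*u/(-3 + S)) (I(S, u) = sqrt((u + u)/(S - 3) + 10) = sqrt((2*u)/(-3 + S) + 10) = sqrt(2*u/(-3 + S) + 10) = sqrt(10 + 2*u/(-3 + S)))
(-4 + I(6, Z(4, 5)))**2 - 295 = (-4 + sqrt(2)*sqrt((-15 + 5**2 + 5*6)/(-3 + 6)))**2 - 295 = (-4 + sqrt(2)*sqrt((-15 + 25 + 30)/3))**2 - 295 = (-4 + sqrt(2)*sqrt((1/3)*40))**2 - 295 = (-4 + sqrt(2)*sqrt(40/3))**2 - 295 = (-4 + sqrt(2)*(2*sqrt(30)/3))**2 - 295 = (-4 + 4*sqrt(15)/3)**2 - 295 = -295 + (-4 + 4*sqrt(15)/3)**2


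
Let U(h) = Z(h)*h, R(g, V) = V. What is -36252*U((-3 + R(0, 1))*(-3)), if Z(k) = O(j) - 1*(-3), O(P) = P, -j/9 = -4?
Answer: -8482968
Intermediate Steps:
j = 36 (j = -9*(-4) = 36)
Z(k) = 39 (Z(k) = 36 - 1*(-3) = 36 + 3 = 39)
U(h) = 39*h
-36252*U((-3 + R(0, 1))*(-3)) = -1413828*(-3 + 1)*(-3) = -1413828*(-2*(-3)) = -1413828*6 = -36252*234 = -8482968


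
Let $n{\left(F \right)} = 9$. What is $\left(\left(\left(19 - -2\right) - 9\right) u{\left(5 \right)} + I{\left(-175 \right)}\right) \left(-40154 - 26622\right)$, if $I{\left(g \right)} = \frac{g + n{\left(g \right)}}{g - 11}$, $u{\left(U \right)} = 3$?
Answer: $- \frac{229108456}{93} \approx -2.4635 \cdot 10^{6}$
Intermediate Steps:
$I{\left(g \right)} = \frac{9 + g}{-11 + g}$ ($I{\left(g \right)} = \frac{g + 9}{g - 11} = \frac{9 + g}{-11 + g}$)
$\left(\left(\left(19 - -2\right) - 9\right) u{\left(5 \right)} + I{\left(-175 \right)}\right) \left(-40154 - 26622\right) = \left(\left(\left(19 - -2\right) - 9\right) 3 + \frac{9 - 175}{-11 - 175}\right) \left(-40154 - 26622\right) = \left(\left(\left(19 + 2\right) - 9\right) 3 + \frac{1}{-186} \left(-166\right)\right) \left(-66776\right) = \left(\left(21 - 9\right) 3 - - \frac{83}{93}\right) \left(-66776\right) = \left(12 \cdot 3 + \frac{83}{93}\right) \left(-66776\right) = \left(36 + \frac{83}{93}\right) \left(-66776\right) = \frac{3431}{93} \left(-66776\right) = - \frac{229108456}{93}$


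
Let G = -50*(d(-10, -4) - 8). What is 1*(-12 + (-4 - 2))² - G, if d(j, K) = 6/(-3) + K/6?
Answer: -628/3 ≈ -209.33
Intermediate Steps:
d(j, K) = -2 + K/6 (d(j, K) = 6*(-⅓) + K*(⅙) = -2 + K/6)
G = 1600/3 (G = -50*((-2 + (⅙)*(-4)) - 8) = -50*((-2 - ⅔) - 8) = -50*(-8/3 - 8) = -50*(-32/3) = 1600/3 ≈ 533.33)
1*(-12 + (-4 - 2))² - G = 1*(-12 + (-4 - 2))² - 1*1600/3 = 1*(-12 - 6)² - 1600/3 = 1*(-18)² - 1600/3 = 1*324 - 1600/3 = 324 - 1600/3 = -628/3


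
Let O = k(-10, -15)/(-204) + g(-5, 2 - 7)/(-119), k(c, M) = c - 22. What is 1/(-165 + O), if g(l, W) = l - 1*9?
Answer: -51/8401 ≈ -0.0060707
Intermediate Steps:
k(c, M) = -22 + c
g(l, W) = -9 + l (g(l, W) = l - 9 = -9 + l)
O = 14/51 (O = (-22 - 10)/(-204) + (-9 - 5)/(-119) = -32*(-1/204) - 14*(-1/119) = 8/51 + 2/17 = 14/51 ≈ 0.27451)
1/(-165 + O) = 1/(-165 + 14/51) = 1/(-8401/51) = -51/8401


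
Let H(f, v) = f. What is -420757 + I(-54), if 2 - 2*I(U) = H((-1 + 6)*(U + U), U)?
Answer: -420486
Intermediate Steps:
I(U) = 1 - 5*U (I(U) = 1 - (-1 + 6)*(U + U)/2 = 1 - 5*2*U/2 = 1 - 5*U)
-420757 + I(-54) = -420757 + (1 - 5*(-54)) = -420757 + (1 + 270) = -420757 + 271 = -420486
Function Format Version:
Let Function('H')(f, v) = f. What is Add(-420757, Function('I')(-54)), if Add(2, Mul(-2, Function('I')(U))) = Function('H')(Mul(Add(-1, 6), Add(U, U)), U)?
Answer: -420486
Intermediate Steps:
Function('I')(U) = Add(1, Mul(-5, U)) (Function('I')(U) = Add(1, Mul(Rational(-1, 2), Mul(Add(-1, 6), Add(U, U)))) = Add(1, Mul(Rational(-1, 2), Mul(5, Mul(2, U)))) = Add(1, Mul(Rational(-1, 2), Mul(10, U))) = Add(1, Mul(-5, U)))
Add(-420757, Function('I')(-54)) = Add(-420757, Add(1, Mul(-5, -54))) = Add(-420757, Add(1, 270)) = Add(-420757, 271) = -420486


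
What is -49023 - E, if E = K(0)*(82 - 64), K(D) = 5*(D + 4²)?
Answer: -50463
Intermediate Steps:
K(D) = 80 + 5*D (K(D) = 5*(D + 16) = 5*(16 + D) = 80 + 5*D)
E = 1440 (E = (80 + 5*0)*(82 - 64) = (80 + 0)*18 = 80*18 = 1440)
-49023 - E = -49023 - 1*1440 = -49023 - 1440 = -50463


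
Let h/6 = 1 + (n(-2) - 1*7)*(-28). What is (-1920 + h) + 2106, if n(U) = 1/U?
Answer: 1452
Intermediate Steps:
h = 1266 (h = 6*(1 + (1/(-2) - 1*7)*(-28)) = 6*(1 + (-½ - 7)*(-28)) = 6*(1 - 15/2*(-28)) = 6*(1 + 210) = 6*211 = 1266)
(-1920 + h) + 2106 = (-1920 + 1266) + 2106 = -654 + 2106 = 1452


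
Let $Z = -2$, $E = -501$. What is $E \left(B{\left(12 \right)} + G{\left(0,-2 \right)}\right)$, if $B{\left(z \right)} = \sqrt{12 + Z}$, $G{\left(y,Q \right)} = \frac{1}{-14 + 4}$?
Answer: $\frac{501}{10} - 501 \sqrt{10} \approx -1534.2$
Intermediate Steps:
$G{\left(y,Q \right)} = - \frac{1}{10}$ ($G{\left(y,Q \right)} = \frac{1}{-10} = - \frac{1}{10}$)
$B{\left(z \right)} = \sqrt{10}$ ($B{\left(z \right)} = \sqrt{12 - 2} = \sqrt{10}$)
$E \left(B{\left(12 \right)} + G{\left(0,-2 \right)}\right) = - 501 \left(\sqrt{10} - \frac{1}{10}\right) = - 501 \left(- \frac{1}{10} + \sqrt{10}\right) = \frac{501}{10} - 501 \sqrt{10}$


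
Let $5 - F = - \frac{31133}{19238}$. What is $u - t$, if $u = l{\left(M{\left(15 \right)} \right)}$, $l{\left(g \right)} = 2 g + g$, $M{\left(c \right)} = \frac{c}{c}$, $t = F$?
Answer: $- \frac{69609}{19238} \approx -3.6183$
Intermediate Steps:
$F = \frac{127323}{19238}$ ($F = 5 - - \frac{31133}{19238} = 5 + \frac{31133}{19238} = \frac{127323}{19238} \approx 6.6183$)
$t = \frac{127323}{19238} \approx 6.6183$
$M{\left(c \right)} = 1$
$l{\left(g \right)} = 3 g$
$u = 3$ ($u = 3 \cdot 1 = 3$)
$u - t = 3 - \frac{127323}{19238} = - \frac{69609}{19238}$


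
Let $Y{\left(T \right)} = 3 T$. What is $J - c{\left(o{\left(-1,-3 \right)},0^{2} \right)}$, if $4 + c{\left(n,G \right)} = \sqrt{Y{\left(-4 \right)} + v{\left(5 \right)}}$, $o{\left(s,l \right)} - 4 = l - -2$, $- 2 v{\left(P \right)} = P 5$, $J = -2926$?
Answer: $-2922 - \frac{7 i \sqrt{2}}{2} \approx -2922.0 - 4.9497 i$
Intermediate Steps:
$v{\left(P \right)} = - \frac{5 P}{2}$ ($v{\left(P \right)} = - \frac{P 5}{2} = - \frac{5 P}{2}$)
$o{\left(s,l \right)} = 6 + l$ ($o{\left(s,l \right)} = 4 + \left(l - -2\right) = 4 + \left(l + 2\right) = 4 + \left(2 + l\right) = 6 + l$)
$c{\left(n,G \right)} = -4 + \frac{7 i \sqrt{2}}{2}$ ($c{\left(n,G \right)} = -4 + \sqrt{3 \left(-4\right) - \frac{25}{2}} = -4 + \sqrt{-12 - \frac{25}{2}} = -4 + \sqrt{- \frac{49}{2}} = -4 + \frac{7 i \sqrt{2}}{2}$)
$J - c{\left(o{\left(-1,-3 \right)},0^{2} \right)} = -2926 - \left(-4 + \frac{7 i \sqrt{2}}{2}\right) = -2926 + \left(4 - \frac{7 i \sqrt{2}}{2}\right) = -2922 - \frac{7 i \sqrt{2}}{2}$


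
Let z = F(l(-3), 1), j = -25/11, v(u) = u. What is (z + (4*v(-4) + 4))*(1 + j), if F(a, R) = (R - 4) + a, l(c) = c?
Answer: 252/11 ≈ 22.909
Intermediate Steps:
j = -25/11 (j = -25*1/11 = -25/11 ≈ -2.2727)
F(a, R) = -4 + R + a (F(a, R) = (-4 + R) + a = -4 + R + a)
z = -6 (z = -4 + 1 - 3 = -6)
(z + (4*v(-4) + 4))*(1 + j) = (-6 + (4*(-4) + 4))*(1 - 25/11) = (-6 + (-16 + 4))*(-14/11) = (-6 - 12)*(-14/11) = -18*(-14/11) = 252/11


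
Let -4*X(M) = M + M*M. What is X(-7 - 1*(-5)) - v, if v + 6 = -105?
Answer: 221/2 ≈ 110.50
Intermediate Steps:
v = -111 (v = -6 - 105 = -111)
X(M) = -M/4 - M²/4 (X(M) = -(M + M*M)/4 = -(M + M²)/4 = -M/4 - M²/4)
X(-7 - 1*(-5)) - v = -(-7 - 1*(-5))*(1 + (-7 - 1*(-5)))/4 - 1*(-111) = -(-7 + 5)*(1 + (-7 + 5))/4 + 111 = -¼*(-2)*(1 - 2) + 111 = -¼*(-2)*(-1) + 111 = -½ + 111 = 221/2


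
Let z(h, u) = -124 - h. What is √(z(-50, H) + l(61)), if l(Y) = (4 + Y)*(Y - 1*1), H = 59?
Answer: √3826 ≈ 61.855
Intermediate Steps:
l(Y) = (-1 + Y)*(4 + Y) (l(Y) = (4 + Y)*(Y - 1) = (4 + Y)*(-1 + Y) = (-1 + Y)*(4 + Y))
√(z(-50, H) + l(61)) = √((-124 - 1*(-50)) + (-4 + 61² + 3*61)) = √((-124 + 50) + (-4 + 3721 + 183)) = √(-74 + 3900) = √3826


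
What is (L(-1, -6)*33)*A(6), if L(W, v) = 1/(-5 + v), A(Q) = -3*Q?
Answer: 54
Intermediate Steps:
(L(-1, -6)*33)*A(6) = (33/(-5 - 6))*(-3*6) = (33/(-11))*(-18) = -1/11*33*(-18) = -3*(-18) = 54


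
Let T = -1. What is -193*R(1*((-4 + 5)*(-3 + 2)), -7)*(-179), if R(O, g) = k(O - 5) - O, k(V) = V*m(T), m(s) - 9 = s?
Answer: -1623709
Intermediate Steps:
m(s) = 9 + s
k(V) = 8*V (k(V) = V*(9 - 1) = V*8 = 8*V)
R(O, g) = -40 + 7*O (R(O, g) = 8*(O - 5) - O = 8*(-5 + O) - O = (-40 + 8*O) - O = -40 + 7*O)
-193*R(1*((-4 + 5)*(-3 + 2)), -7)*(-179) = -193*(-40 + 7*(1*((-4 + 5)*(-3 + 2))))*(-179) = -193*(-40 + 7*(1*(1*(-1))))*(-179) = -193*(-40 + 7*(1*(-1)))*(-179) = -193*(-40 + 7*(-1))*(-179) = -193*(-40 - 7)*(-179) = -193*(-47)*(-179) = 9071*(-179) = -1623709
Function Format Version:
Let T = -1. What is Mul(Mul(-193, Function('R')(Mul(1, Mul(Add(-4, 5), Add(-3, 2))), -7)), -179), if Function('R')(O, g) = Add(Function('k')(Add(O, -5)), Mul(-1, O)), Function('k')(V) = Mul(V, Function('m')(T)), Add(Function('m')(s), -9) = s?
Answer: -1623709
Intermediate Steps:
Function('m')(s) = Add(9, s)
Function('k')(V) = Mul(8, V) (Function('k')(V) = Mul(V, Add(9, -1)) = Mul(V, 8) = Mul(8, V))
Function('R')(O, g) = Add(-40, Mul(7, O)) (Function('R')(O, g) = Add(Mul(8, Add(O, -5)), Mul(-1, O)) = Add(Mul(8, Add(-5, O)), Mul(-1, O)) = Add(Add(-40, Mul(8, O)), Mul(-1, O)) = Add(-40, Mul(7, O)))
Mul(Mul(-193, Function('R')(Mul(1, Mul(Add(-4, 5), Add(-3, 2))), -7)), -179) = Mul(Mul(-193, Add(-40, Mul(7, Mul(1, Mul(Add(-4, 5), Add(-3, 2)))))), -179) = Mul(Mul(-193, Add(-40, Mul(7, Mul(1, Mul(1, -1))))), -179) = Mul(Mul(-193, Add(-40, Mul(7, Mul(1, -1)))), -179) = Mul(Mul(-193, Add(-40, Mul(7, -1))), -179) = Mul(Mul(-193, Add(-40, -7)), -179) = Mul(Mul(-193, -47), -179) = Mul(9071, -179) = -1623709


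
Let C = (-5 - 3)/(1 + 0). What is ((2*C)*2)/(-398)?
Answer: 16/199 ≈ 0.080402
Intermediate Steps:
C = -8 (C = -8/1 = -8*1 = -8)
((2*C)*2)/(-398) = ((2*(-8))*2)/(-398) = -16*2*(-1/398) = -32*(-1/398) = 16/199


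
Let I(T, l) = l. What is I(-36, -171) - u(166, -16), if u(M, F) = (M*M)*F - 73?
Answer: 440798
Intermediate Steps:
u(M, F) = -73 + F*M² (u(M, F) = M²*F - 73 = F*M² - 73 = -73 + F*M²)
I(-36, -171) - u(166, -16) = -171 - (-73 - 16*166²) = -171 - (-73 - 16*27556) = -171 - (-73 - 440896) = -171 - 1*(-440969) = -171 + 440969 = 440798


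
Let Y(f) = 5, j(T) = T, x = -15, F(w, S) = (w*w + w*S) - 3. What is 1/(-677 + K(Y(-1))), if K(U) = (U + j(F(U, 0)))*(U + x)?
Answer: -1/947 ≈ -0.0010560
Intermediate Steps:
F(w, S) = -3 + w² + S*w (F(w, S) = (w² + S*w) - 3 = -3 + w² + S*w)
K(U) = (-15 + U)*(-3 + U + U²) (K(U) = (U + (-3 + U² + 0*U))*(U - 15) = (U + (-3 + U² + 0))*(-15 + U) = (U + (-3 + U²))*(-15 + U) = (-3 + U + U²)*(-15 + U) = (-15 + U)*(-3 + U + U²))
1/(-677 + K(Y(-1))) = 1/(-677 + (45 + 5³ - 18*5 - 14*5²)) = 1/(-677 + (45 + 125 - 90 - 14*25)) = 1/(-677 + (45 + 125 - 90 - 350)) = 1/(-677 - 270) = 1/(-947) = -1/947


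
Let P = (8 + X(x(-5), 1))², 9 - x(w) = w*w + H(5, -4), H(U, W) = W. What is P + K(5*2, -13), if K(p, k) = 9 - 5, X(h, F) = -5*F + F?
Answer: 20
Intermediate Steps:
x(w) = 13 - w² (x(w) = 9 - (w*w - 4) = 9 - (w² - 4) = 9 - (-4 + w²) = 9 + (4 - w²) = 13 - w²)
X(h, F) = -4*F
P = 16 (P = (8 - 4*1)² = (8 - 4)² = 4² = 16)
K(p, k) = 4
P + K(5*2, -13) = 16 + 4 = 20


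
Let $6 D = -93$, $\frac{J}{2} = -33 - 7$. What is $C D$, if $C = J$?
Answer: $1240$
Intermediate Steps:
$J = -80$ ($J = 2 \left(-33 - 7\right) = 2 \left(-40\right) = -80$)
$C = -80$
$D = - \frac{31}{2}$ ($D = \frac{1}{6} \left(-93\right) = - \frac{31}{2} \approx -15.5$)
$C D = \left(-80\right) \left(- \frac{31}{2}\right) = 1240$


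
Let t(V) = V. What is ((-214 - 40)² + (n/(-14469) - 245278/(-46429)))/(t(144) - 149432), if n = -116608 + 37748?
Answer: -21673923141019/50144435967444 ≈ -0.43223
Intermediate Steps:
n = -78860
((-214 - 40)² + (n/(-14469) - 245278/(-46429)))/(t(144) - 149432) = ((-214 - 40)² + (-78860/(-14469) - 245278/(-46429)))/(144 - 149432) = ((-254)² + (-78860*(-1/14469) - 245278*(-1/46429)))/(-149288) = (64516 + (78860/14469 + 245278/46429))*(-1/149288) = (64516 + 7210318322/671781201)*(-1/149288) = (43347846282038/671781201)*(-1/149288) = -21673923141019/50144435967444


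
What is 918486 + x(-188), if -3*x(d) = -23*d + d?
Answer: 2751322/3 ≈ 9.1711e+5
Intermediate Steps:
x(d) = 22*d/3 (x(d) = -(-23*d + d)/3 = -(-22)*d/3 = 22*d/3)
918486 + x(-188) = 918486 + (22/3)*(-188) = 918486 - 4136/3 = 2751322/3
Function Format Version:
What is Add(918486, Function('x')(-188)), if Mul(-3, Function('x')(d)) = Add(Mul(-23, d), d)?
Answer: Rational(2751322, 3) ≈ 9.1711e+5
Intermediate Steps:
Function('x')(d) = Mul(Rational(22, 3), d) (Function('x')(d) = Mul(Rational(-1, 3), Add(Mul(-23, d), d)) = Mul(Rational(-1, 3), Mul(-22, d)) = Mul(Rational(22, 3), d))
Add(918486, Function('x')(-188)) = Add(918486, Mul(Rational(22, 3), -188)) = Add(918486, Rational(-4136, 3)) = Rational(2751322, 3)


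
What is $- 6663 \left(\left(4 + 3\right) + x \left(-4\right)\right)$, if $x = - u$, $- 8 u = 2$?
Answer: $-39978$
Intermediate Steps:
$u = - \frac{1}{4}$ ($u = \left(- \frac{1}{8}\right) 2 = - \frac{1}{4} \approx -0.25$)
$x = \frac{1}{4}$ ($x = \left(-1\right) \left(- \frac{1}{4}\right) = \frac{1}{4} \approx 0.25$)
$- 6663 \left(\left(4 + 3\right) + x \left(-4\right)\right) = - 6663 \left(\left(4 + 3\right) + \frac{1}{4} \left(-4\right)\right) = - 6663 \left(7 - 1\right) = \left(-6663\right) 6 = -39978$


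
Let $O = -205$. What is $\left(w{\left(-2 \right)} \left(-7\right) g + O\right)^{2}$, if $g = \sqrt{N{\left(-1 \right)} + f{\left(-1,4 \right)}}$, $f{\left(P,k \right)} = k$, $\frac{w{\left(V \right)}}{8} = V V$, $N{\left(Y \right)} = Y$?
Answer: $192553 + 91840 \sqrt{3} \approx 3.5162 \cdot 10^{5}$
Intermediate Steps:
$w{\left(V \right)} = 8 V^{2}$ ($w{\left(V \right)} = 8 V V = 8 V^{2}$)
$g = \sqrt{3}$ ($g = \sqrt{-1 + 4} = \sqrt{3} \approx 1.732$)
$\left(w{\left(-2 \right)} \left(-7\right) g + O\right)^{2} = \left(8 \left(-2\right)^{2} \left(-7\right) \sqrt{3} - 205\right)^{2} = \left(8 \cdot 4 \left(-7\right) \sqrt{3} - 205\right)^{2} = \left(32 \left(-7\right) \sqrt{3} - 205\right)^{2} = \left(- 224 \sqrt{3} - 205\right)^{2} = \left(-205 - 224 \sqrt{3}\right)^{2}$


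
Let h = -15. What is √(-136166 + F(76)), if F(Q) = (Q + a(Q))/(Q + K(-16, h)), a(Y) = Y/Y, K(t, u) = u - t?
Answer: I*√136165 ≈ 369.01*I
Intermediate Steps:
a(Y) = 1
F(Q) = 1 (F(Q) = (Q + 1)/(Q + (-15 - 1*(-16))) = (1 + Q)/(Q + (-15 + 16)) = (1 + Q)/(Q + 1) = (1 + Q)/(1 + Q) = 1)
√(-136166 + F(76)) = √(-136166 + 1) = √(-136165) = I*√136165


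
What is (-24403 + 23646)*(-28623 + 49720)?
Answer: -15970429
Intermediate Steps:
(-24403 + 23646)*(-28623 + 49720) = -757*21097 = -15970429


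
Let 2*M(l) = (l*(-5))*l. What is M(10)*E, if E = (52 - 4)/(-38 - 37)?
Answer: 160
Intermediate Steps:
M(l) = -5*l²/2 (M(l) = ((l*(-5))*l)/2 = ((-5*l)*l)/2 = (-5*l²)/2 = -5*l²/2)
E = -16/25 (E = 48/(-75) = 48*(-1/75) = -16/25 ≈ -0.64000)
M(10)*E = -5/2*10²*(-16/25) = -5/2*100*(-16/25) = -250*(-16/25) = 160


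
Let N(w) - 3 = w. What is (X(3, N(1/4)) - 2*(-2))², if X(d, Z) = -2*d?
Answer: 4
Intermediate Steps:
N(w) = 3 + w
(X(3, N(1/4)) - 2*(-2))² = (-2*3 - 2*(-2))² = (-6 + 4)² = (-2)² = 4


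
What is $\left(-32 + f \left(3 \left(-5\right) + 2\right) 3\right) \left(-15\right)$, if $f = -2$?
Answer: $-690$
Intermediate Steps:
$\left(-32 + f \left(3 \left(-5\right) + 2\right) 3\right) \left(-15\right) = \left(-32 + - 2 \left(3 \left(-5\right) + 2\right) 3\right) \left(-15\right) = \left(-32 + - 2 \left(-15 + 2\right) 3\right) \left(-15\right) = \left(-32 + \left(-2\right) \left(-13\right) 3\right) \left(-15\right) = \left(-32 + 26 \cdot 3\right) \left(-15\right) = \left(-32 + 78\right) \left(-15\right) = 46 \left(-15\right) = -690$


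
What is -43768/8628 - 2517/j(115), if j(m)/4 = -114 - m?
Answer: -4593703/1975812 ≈ -2.3250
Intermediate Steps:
j(m) = -456 - 4*m (j(m) = 4*(-114 - m) = -456 - 4*m)
-43768/8628 - 2517/j(115) = -43768/8628 - 2517/(-456 - 4*115) = -43768*1/8628 - 2517/(-456 - 460) = -10942/2157 - 2517/(-916) = -10942/2157 - 2517*(-1/916) = -10942/2157 + 2517/916 = -4593703/1975812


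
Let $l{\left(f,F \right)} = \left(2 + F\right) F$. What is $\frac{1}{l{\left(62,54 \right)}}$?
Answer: $\frac{1}{3024} \approx 0.00033069$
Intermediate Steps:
$l{\left(f,F \right)} = F \left(2 + F\right)$
$\frac{1}{l{\left(62,54 \right)}} = \frac{1}{54 \left(2 + 54\right)} = \frac{1}{54 \cdot 56} = \frac{1}{3024}$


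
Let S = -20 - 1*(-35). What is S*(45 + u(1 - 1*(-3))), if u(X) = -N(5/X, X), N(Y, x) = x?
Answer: 615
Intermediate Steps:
u(X) = -X
S = 15 (S = -20 + 35 = 15)
S*(45 + u(1 - 1*(-3))) = 15*(45 - (1 - 1*(-3))) = 15*(45 - (1 + 3)) = 15*(45 - 1*4) = 15*(45 - 4) = 15*41 = 615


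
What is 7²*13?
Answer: 637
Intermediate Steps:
7²*13 = 49*13 = 637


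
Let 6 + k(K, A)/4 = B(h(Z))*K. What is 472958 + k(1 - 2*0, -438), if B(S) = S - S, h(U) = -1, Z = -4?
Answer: 472934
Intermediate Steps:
B(S) = 0
k(K, A) = -24 (k(K, A) = -24 + 4*(0*K) = -24 + 4*0 = -24 + 0 = -24)
472958 + k(1 - 2*0, -438) = 472958 - 24 = 472934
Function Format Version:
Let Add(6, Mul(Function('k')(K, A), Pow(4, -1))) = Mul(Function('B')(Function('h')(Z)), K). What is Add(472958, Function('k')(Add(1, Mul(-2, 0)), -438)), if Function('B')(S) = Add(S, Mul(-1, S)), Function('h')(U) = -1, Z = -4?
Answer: 472934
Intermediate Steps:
Function('B')(S) = 0
Function('k')(K, A) = -24 (Function('k')(K, A) = Add(-24, Mul(4, Mul(0, K))) = Add(-24, Mul(4, 0)) = Add(-24, 0) = -24)
Add(472958, Function('k')(Add(1, Mul(-2, 0)), -438)) = Add(472958, -24) = 472934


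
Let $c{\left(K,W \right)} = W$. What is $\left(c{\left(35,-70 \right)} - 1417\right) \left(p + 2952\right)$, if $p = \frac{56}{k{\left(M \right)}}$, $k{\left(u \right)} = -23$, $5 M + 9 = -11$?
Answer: $- \frac{100878080}{23} \approx -4.386 \cdot 10^{6}$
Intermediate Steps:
$M = -4$ ($M = - \frac{9}{5} + \frac{1}{5} \left(-11\right) = - \frac{9}{5} - \frac{11}{5} = -4$)
$p = - \frac{56}{23}$ ($p = \frac{56}{-23} = 56 \left(- \frac{1}{23}\right) = - \frac{56}{23} \approx -2.4348$)
$\left(c{\left(35,-70 \right)} - 1417\right) \left(p + 2952\right) = \left(-70 - 1417\right) \left(- \frac{56}{23} + 2952\right) = \left(-1487\right) \frac{67840}{23} = - \frac{100878080}{23}$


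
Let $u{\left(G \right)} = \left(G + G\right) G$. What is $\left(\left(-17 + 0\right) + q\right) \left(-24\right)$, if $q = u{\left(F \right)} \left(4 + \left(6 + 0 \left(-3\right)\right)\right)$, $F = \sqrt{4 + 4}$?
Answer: $-3432$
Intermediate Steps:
$F = 2 \sqrt{2}$ ($F = \sqrt{8} = 2 \sqrt{2} \approx 2.8284$)
$u{\left(G \right)} = 2 G^{2}$ ($u{\left(G \right)} = 2 G G = 2 G^{2}$)
$q = 160$ ($q = 2 \left(2 \sqrt{2}\right)^{2} \left(4 + \left(6 + 0 \left(-3\right)\right)\right) = 2 \cdot 8 \left(4 + \left(6 + 0\right)\right) = 16 \left(4 + 6\right) = 16 \cdot 10 = 160$)
$\left(\left(-17 + 0\right) + q\right) \left(-24\right) = \left(\left(-17 + 0\right) + 160\right) \left(-24\right) = \left(-17 + 160\right) \left(-24\right) = 143 \left(-24\right) = -3432$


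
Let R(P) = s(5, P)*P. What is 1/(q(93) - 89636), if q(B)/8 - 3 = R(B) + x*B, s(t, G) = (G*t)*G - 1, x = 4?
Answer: 1/32086900 ≈ 3.1165e-8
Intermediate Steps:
s(t, G) = -1 + t*G**2 (s(t, G) = t*G**2 - 1 = -1 + t*G**2)
R(P) = P*(-1 + 5*P**2) (R(P) = (-1 + 5*P**2)*P = P*(-1 + 5*P**2))
q(B) = 24 + 24*B + 40*B**3 (q(B) = 24 + 8*((-B + 5*B**3) + 4*B) = 24 + 8*(3*B + 5*B**3) = 24 + (24*B + 40*B**3) = 24 + 24*B + 40*B**3)
1/(q(93) - 89636) = 1/((24 + 24*93 + 40*93**3) - 89636) = 1/((24 + 2232 + 40*804357) - 89636) = 1/((24 + 2232 + 32174280) - 89636) = 1/(32176536 - 89636) = 1/32086900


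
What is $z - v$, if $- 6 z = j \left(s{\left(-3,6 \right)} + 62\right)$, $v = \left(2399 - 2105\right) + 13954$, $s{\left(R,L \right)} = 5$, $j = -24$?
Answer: $-13980$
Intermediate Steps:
$v = 14248$ ($v = 294 + 13954 = 14248$)
$z = 268$ ($z = - \frac{\left(-24\right) \left(5 + 62\right)}{6} = - \frac{\left(-24\right) 67}{6} = \left(- \frac{1}{6}\right) \left(-1608\right) = 268$)
$z - v = 268 - 14248 = -13980$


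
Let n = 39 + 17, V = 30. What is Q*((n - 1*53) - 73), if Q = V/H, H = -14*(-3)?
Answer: -50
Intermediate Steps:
n = 56
H = 42
Q = 5/7 (Q = 30/42 = 30*(1/42) = 5/7 ≈ 0.71429)
Q*((n - 1*53) - 73) = 5*((56 - 1*53) - 73)/7 = 5*((56 - 53) - 73)/7 = 5*(3 - 73)/7 = (5/7)*(-70) = -50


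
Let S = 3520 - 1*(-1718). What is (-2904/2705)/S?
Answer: -484/2361465 ≈ -0.00020496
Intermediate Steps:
S = 5238 (S = 3520 + 1718 = 5238)
(-2904/2705)/S = -2904/2705/5238 = -2904*1/2705*(1/5238) = -2904/2705*1/5238 = -484/2361465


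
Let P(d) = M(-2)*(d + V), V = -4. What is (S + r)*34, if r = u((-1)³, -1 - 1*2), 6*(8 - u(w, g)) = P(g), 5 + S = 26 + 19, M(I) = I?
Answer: 4658/3 ≈ 1552.7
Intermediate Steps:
S = 40 (S = -5 + (26 + 19) = -5 + 45 = 40)
P(d) = 8 - 2*d (P(d) = -2*(d - 4) = -2*(-4 + d) = 8 - 2*d)
u(w, g) = 20/3 + g/3 (u(w, g) = 8 - (8 - 2*g)/6 = 8 + (-4/3 + g/3) = 20/3 + g/3)
r = 17/3 (r = 20/3 + (-1 - 1*2)/3 = 20/3 + (-1 - 2)/3 = 20/3 + (⅓)*(-3) = 20/3 - 1 = 17/3 ≈ 5.6667)
(S + r)*34 = (40 + 17/3)*34 = (137/3)*34 = 4658/3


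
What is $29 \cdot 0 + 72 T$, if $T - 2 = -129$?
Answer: $-9144$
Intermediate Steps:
$T = -127$ ($T = 2 - 129 = -127$)
$29 \cdot 0 + 72 T = 29 \cdot 0 + 72 \left(-127\right) = 0 - 9144 = -9144$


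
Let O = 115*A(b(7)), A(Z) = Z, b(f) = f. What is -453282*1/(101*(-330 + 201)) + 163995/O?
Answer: 166772191/699223 ≈ 238.51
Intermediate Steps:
O = 805 (O = 115*7 = 805)
-453282*1/(101*(-330 + 201)) + 163995/O = -453282*1/(101*(-330 + 201)) + 163995/805 = -453282/((-129*101)) + 163995*(1/805) = -453282/(-13029) + 32799/161 = -453282*(-1/13029) + 32799/161 = 151094/4343 + 32799/161 = 166772191/699223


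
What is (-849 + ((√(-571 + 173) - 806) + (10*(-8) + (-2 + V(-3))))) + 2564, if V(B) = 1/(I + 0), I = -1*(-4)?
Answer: 3309/4 + I*√398 ≈ 827.25 + 19.95*I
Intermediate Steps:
I = 4
V(B) = ¼ (V(B) = 1/(4 + 0) = 1/4 = ¼)
(-849 + ((√(-571 + 173) - 806) + (10*(-8) + (-2 + V(-3))))) + 2564 = (-849 + ((√(-571 + 173) - 806) + (10*(-8) + (-2 + ¼)))) + 2564 = (-849 + ((√(-398) - 806) + (-80 - 7/4))) + 2564 = (-849 + ((I*√398 - 806) - 327/4)) + 2564 = (-849 + ((-806 + I*√398) - 327/4)) + 2564 = (-849 + (-3551/4 + I*√398)) + 2564 = (-6947/4 + I*√398) + 2564 = 3309/4 + I*√398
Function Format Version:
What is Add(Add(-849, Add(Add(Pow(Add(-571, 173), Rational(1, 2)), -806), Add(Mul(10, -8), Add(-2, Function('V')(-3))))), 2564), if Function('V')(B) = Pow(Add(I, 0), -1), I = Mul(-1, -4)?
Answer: Add(Rational(3309, 4), Mul(I, Pow(398, Rational(1, 2)))) ≈ Add(827.25, Mul(19.950, I))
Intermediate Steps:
I = 4
Function('V')(B) = Rational(1, 4) (Function('V')(B) = Pow(Add(4, 0), -1) = Pow(4, -1) = Rational(1, 4))
Add(Add(-849, Add(Add(Pow(Add(-571, 173), Rational(1, 2)), -806), Add(Mul(10, -8), Add(-2, Function('V')(-3))))), 2564) = Add(Add(-849, Add(Add(Pow(Add(-571, 173), Rational(1, 2)), -806), Add(Mul(10, -8), Add(-2, Rational(1, 4))))), 2564) = Add(Add(-849, Add(Add(Pow(-398, Rational(1, 2)), -806), Add(-80, Rational(-7, 4)))), 2564) = Add(Add(-849, Add(Add(Mul(I, Pow(398, Rational(1, 2))), -806), Rational(-327, 4))), 2564) = Add(Add(-849, Add(Add(-806, Mul(I, Pow(398, Rational(1, 2)))), Rational(-327, 4))), 2564) = Add(Add(-849, Add(Rational(-3551, 4), Mul(I, Pow(398, Rational(1, 2))))), 2564) = Add(Add(Rational(-6947, 4), Mul(I, Pow(398, Rational(1, 2)))), 2564) = Add(Rational(3309, 4), Mul(I, Pow(398, Rational(1, 2))))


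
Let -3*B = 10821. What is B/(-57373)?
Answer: 3607/57373 ≈ 0.062869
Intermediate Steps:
B = -3607 (B = -⅓*10821 = -3607)
B/(-57373) = -3607/(-57373) = -3607*(-1/57373) = 3607/57373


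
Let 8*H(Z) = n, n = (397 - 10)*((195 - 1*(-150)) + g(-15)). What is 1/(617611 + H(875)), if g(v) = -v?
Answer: 1/635026 ≈ 1.5747e-6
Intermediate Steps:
n = 139320 (n = (397 - 10)*((195 - 1*(-150)) - 1*(-15)) = 387*((195 + 150) + 15) = 387*(345 + 15) = 387*360 = 139320)
H(Z) = 17415 (H(Z) = (⅛)*139320 = 17415)
1/(617611 + H(875)) = 1/(617611 + 17415) = 1/635026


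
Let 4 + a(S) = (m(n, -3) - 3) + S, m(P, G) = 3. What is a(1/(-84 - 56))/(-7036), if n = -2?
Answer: 561/985040 ≈ 0.00056952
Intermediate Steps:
a(S) = -4 + S (a(S) = -4 + ((3 - 3) + S) = -4 + (0 + S) = -4 + S)
a(1/(-84 - 56))/(-7036) = (-4 + 1/(-84 - 56))/(-7036) = (-4 + 1/(-140))*(-1/7036) = (-4 - 1/140)*(-1/7036) = -561/140*(-1/7036) = 561/985040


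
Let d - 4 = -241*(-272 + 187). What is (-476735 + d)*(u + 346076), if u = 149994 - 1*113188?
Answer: -174688380972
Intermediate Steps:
d = 20489 (d = 4 - 241*(-272 + 187) = 4 - 241*(-85) = 4 + 20485 = 20489)
u = 36806 (u = 149994 - 113188 = 36806)
(-476735 + d)*(u + 346076) = (-476735 + 20489)*(36806 + 346076) = -456246*382882 = -174688380972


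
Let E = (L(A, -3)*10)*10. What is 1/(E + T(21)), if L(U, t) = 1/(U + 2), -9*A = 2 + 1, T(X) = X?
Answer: 1/81 ≈ 0.012346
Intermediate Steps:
A = -⅓ (A = -(2 + 1)/9 = -⅑*3 = -⅓ ≈ -0.33333)
L(U, t) = 1/(2 + U)
E = 60 (E = (10/(2 - ⅓))*10 = (10/(5/3))*10 = ((⅗)*10)*10 = 6*10 = 60)
1/(E + T(21)) = 1/(60 + 21) = 1/81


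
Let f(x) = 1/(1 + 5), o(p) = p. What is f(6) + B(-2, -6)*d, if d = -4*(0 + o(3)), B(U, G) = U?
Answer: 145/6 ≈ 24.167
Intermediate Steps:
f(x) = ⅙ (f(x) = 1/6 = ⅙)
d = -12 (d = -4*(0 + 3) = -4*3 = -12)
f(6) + B(-2, -6)*d = ⅙ - 2*(-12) = ⅙ + 24 = 145/6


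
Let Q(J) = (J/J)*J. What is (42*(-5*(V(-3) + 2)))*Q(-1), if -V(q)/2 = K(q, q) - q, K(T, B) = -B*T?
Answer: 2940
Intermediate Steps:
K(T, B) = -B*T
V(q) = 2*q + 2*q**2 (V(q) = -2*(-q*q - q) = -2*(-q**2 - q) = -2*(-q - q**2) = 2*q + 2*q**2)
Q(J) = J (Q(J) = 1*J = J)
(42*(-5*(V(-3) + 2)))*Q(-1) = (42*(-5*(2*(-3)*(1 - 3) + 2)))*(-1) = (42*(-5*(2*(-3)*(-2) + 2)))*(-1) = (42*(-5*(12 + 2)))*(-1) = (42*(-5*14))*(-1) = (42*(-70))*(-1) = -2940*(-1) = 2940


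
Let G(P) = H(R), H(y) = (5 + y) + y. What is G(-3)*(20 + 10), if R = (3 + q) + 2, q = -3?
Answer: 270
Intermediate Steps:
R = 2 (R = (3 - 3) + 2 = 0 + 2 = 2)
H(y) = 5 + 2*y
G(P) = 9 (G(P) = 5 + 2*2 = 5 + 4 = 9)
G(-3)*(20 + 10) = 9*(20 + 10) = 9*30 = 270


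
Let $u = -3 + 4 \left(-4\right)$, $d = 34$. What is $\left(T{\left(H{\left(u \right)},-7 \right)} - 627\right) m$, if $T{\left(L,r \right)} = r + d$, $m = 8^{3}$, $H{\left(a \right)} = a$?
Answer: $-307200$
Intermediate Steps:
$u = -19$ ($u = -3 - 16 = -19$)
$m = 512$
$T{\left(L,r \right)} = 34 + r$ ($T{\left(L,r \right)} = r + 34 = 34 + r$)
$\left(T{\left(H{\left(u \right)},-7 \right)} - 627\right) m = \left(\left(34 - 7\right) - 627\right) 512 = \left(27 - 627\right) 512 = \left(-600\right) 512 = -307200$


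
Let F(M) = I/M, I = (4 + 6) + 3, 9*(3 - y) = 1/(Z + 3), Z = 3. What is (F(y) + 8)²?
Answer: 3960100/25921 ≈ 152.78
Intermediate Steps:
y = 161/54 (y = 3 - 1/(9*(3 + 3)) = 3 - ⅑/6 = 3 - ⅑*⅙ = 3 - 1/54 = 161/54 ≈ 2.9815)
I = 13 (I = 10 + 3 = 13)
F(M) = 13/M
(F(y) + 8)² = (13/(161/54) + 8)² = (13*(54/161) + 8)² = (702/161 + 8)² = (1990/161)² = 3960100/25921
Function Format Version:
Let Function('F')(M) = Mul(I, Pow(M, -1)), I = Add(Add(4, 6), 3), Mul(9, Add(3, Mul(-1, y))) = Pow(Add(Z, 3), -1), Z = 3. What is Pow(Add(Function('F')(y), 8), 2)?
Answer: Rational(3960100, 25921) ≈ 152.78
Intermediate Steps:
y = Rational(161, 54) (y = Add(3, Mul(Rational(-1, 9), Pow(Add(3, 3), -1))) = Add(3, Mul(Rational(-1, 9), Pow(6, -1))) = Add(3, Mul(Rational(-1, 9), Rational(1, 6))) = Add(3, Rational(-1, 54)) = Rational(161, 54) ≈ 2.9815)
I = 13 (I = Add(10, 3) = 13)
Function('F')(M) = Mul(13, Pow(M, -1))
Pow(Add(Function('F')(y), 8), 2) = Pow(Add(Mul(13, Pow(Rational(161, 54), -1)), 8), 2) = Pow(Add(Mul(13, Rational(54, 161)), 8), 2) = Pow(Add(Rational(702, 161), 8), 2) = Pow(Rational(1990, 161), 2) = Rational(3960100, 25921)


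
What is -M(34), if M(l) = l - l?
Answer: 0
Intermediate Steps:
M(l) = 0
-M(34) = -1*0 = 0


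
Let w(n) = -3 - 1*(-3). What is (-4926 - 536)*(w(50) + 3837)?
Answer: -20957694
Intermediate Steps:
w(n) = 0 (w(n) = -3 + 3 = 0)
(-4926 - 536)*(w(50) + 3837) = (-4926 - 536)*(0 + 3837) = -5462*3837 = -20957694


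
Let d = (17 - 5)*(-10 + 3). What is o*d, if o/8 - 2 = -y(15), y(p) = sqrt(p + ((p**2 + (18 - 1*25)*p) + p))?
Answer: -1344 + 3360*sqrt(6) ≈ 6886.3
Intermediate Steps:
d = -84 (d = 12*(-7) = -84)
y(p) = sqrt(p**2 - 5*p) (y(p) = sqrt(p + ((p**2 + (18 - 25)*p) + p)) = sqrt(p + ((p**2 - 7*p) + p)) = sqrt(p + (p**2 - 6*p)) = sqrt(p**2 - 5*p))
o = 16 - 40*sqrt(6) (o = 16 + 8*(-sqrt(15*(-5 + 15))) = 16 + 8*(-sqrt(15*10)) = 16 + 8*(-sqrt(150)) = 16 + 8*(-5*sqrt(6)) = 16 - 40*sqrt(6) ≈ -81.980)
o*d = (16 - 40*sqrt(6))*(-84) = -1344 + 3360*sqrt(6)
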